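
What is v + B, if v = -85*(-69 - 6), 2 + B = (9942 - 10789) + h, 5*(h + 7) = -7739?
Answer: 19856/5 ≈ 3971.2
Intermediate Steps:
h = -7774/5 (h = -7 + (⅕)*(-7739) = -7 - 7739/5 = -7774/5 ≈ -1554.8)
B = -12019/5 (B = -2 + ((9942 - 10789) - 7774/5) = -2 + (-847 - 7774/5) = -2 - 12009/5 = -12019/5 ≈ -2403.8)
v = 6375 (v = -85*(-75) = 6375)
v + B = 6375 - 12019/5 = 19856/5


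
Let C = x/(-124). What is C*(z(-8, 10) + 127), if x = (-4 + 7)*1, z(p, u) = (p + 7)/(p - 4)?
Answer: -1525/496 ≈ -3.0746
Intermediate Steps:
z(p, u) = (7 + p)/(-4 + p)
x = 3 (x = 3*1 = 3)
C = -3/124 (C = 3/(-124) = 3*(-1/124) = -3/124 ≈ -0.024194)
C*(z(-8, 10) + 127) = -3*((7 - 8)/(-4 - 8) + 127)/124 = -3*(-1/(-12) + 127)/124 = -3*(-1/12*(-1) + 127)/124 = -3*(1/12 + 127)/124 = -3/124*1525/12 = -1525/496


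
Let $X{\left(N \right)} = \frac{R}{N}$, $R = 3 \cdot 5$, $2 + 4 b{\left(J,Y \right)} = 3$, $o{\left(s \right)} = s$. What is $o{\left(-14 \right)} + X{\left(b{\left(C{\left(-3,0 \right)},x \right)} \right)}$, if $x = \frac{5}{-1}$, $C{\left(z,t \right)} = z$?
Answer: $46$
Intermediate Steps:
$x = -5$ ($x = 5 \left(-1\right) = -5$)
$b{\left(J,Y \right)} = \frac{1}{4}$ ($b{\left(J,Y \right)} = - \frac{1}{2} + \frac{1}{4} \cdot 3 = - \frac{1}{2} + \frac{3}{4} = \frac{1}{4}$)
$R = 15$
$X{\left(N \right)} = \frac{15}{N}$
$o{\left(-14 \right)} + X{\left(b{\left(C{\left(-3,0 \right)},x \right)} \right)} = -14 + 15 \frac{1}{\frac{1}{4}} = -14 + 15 \cdot 4 = -14 + 60 = 46$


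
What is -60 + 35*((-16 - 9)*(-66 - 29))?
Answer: 83065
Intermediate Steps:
-60 + 35*((-16 - 9)*(-66 - 29)) = -60 + 35*(-25*(-95)) = -60 + 35*2375 = -60 + 83125 = 83065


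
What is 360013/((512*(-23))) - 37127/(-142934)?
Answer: -25510445295/841595392 ≈ -30.312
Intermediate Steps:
360013/((512*(-23))) - 37127/(-142934) = 360013/(-11776) - 37127*(-1/142934) = 360013*(-1/11776) + 37127/142934 = -360013/11776 + 37127/142934 = -25510445295/841595392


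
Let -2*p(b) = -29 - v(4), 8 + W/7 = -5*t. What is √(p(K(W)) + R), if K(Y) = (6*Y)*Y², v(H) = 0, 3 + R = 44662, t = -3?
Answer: √178694/2 ≈ 211.36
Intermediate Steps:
R = 44659 (R = -3 + 44662 = 44659)
W = 49 (W = -56 + 7*(-5*(-3)) = -56 + 7*15 = -56 + 105 = 49)
K(Y) = 6*Y³
p(b) = 29/2 (p(b) = -(-29 - 1*0)/2 = -(-29 + 0)/2 = -½*(-29) = 29/2)
√(p(K(W)) + R) = √(29/2 + 44659) = √(89347/2) = √178694/2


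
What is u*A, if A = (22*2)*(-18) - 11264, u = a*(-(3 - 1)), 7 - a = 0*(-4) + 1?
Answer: 144672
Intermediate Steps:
a = 6 (a = 7 - (0*(-4) + 1) = 7 - (0 + 1) = 7 - 1*1 = 7 - 1 = 6)
u = -12 (u = 6*(-(3 - 1)) = 6*(-1*2) = 6*(-2) = -12)
A = -12056 (A = 44*(-18) - 11264 = -792 - 11264 = -12056)
u*A = -12*(-12056) = 144672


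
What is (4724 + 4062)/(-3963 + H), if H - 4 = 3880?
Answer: -8786/79 ≈ -111.22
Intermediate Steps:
H = 3884 (H = 4 + 3880 = 3884)
(4724 + 4062)/(-3963 + H) = (4724 + 4062)/(-3963 + 3884) = 8786/(-79) = 8786*(-1/79) = -8786/79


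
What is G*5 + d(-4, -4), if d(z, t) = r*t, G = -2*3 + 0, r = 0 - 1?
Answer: -26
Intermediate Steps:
r = -1
G = -6 (G = -6 + 0 = -6)
d(z, t) = -t
G*5 + d(-4, -4) = -6*5 - 1*(-4) = -30 + 4 = -26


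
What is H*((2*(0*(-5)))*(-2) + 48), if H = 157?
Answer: 7536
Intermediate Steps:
H*((2*(0*(-5)))*(-2) + 48) = 157*((2*(0*(-5)))*(-2) + 48) = 157*((2*0)*(-2) + 48) = 157*(0*(-2) + 48) = 157*(0 + 48) = 157*48 = 7536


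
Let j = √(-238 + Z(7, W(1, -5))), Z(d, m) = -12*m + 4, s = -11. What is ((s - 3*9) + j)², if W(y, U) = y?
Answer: (38 - I*√246)² ≈ 1198.0 - 1192.0*I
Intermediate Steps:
Z(d, m) = 4 - 12*m
j = I*√246 (j = √(-238 + (4 - 12*1)) = √(-238 + (4 - 12)) = √(-238 - 8) = √(-246) = I*√246 ≈ 15.684*I)
((s - 3*9) + j)² = ((-11 - 3*9) + I*√246)² = ((-11 - 27) + I*√246)² = (-38 + I*√246)²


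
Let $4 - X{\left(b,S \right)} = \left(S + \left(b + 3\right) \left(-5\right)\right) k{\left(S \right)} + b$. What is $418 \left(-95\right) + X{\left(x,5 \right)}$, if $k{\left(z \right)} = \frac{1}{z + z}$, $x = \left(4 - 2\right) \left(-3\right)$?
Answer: $-39702$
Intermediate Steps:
$x = -6$ ($x = 2 \left(-3\right) = -6$)
$k{\left(z \right)} = \frac{1}{2 z}$
$X{\left(b,S \right)} = 4 - b - \frac{-15 + S - 5 b}{2 S}$ ($X{\left(b,S \right)} = 4 - \left(\left(S + \left(b + 3\right) \left(-5\right)\right) \frac{1}{2 S} + b\right) = 4 - \left(\left(S + \left(3 + b\right) \left(-5\right)\right) \frac{1}{2 S} + b\right) = 4 - \left(\left(S - \left(15 + 5 b\right)\right) \frac{1}{2 S} + b\right) = 4 - \left(\left(-15 + S - 5 b\right) \frac{1}{2 S} + b\right) = 4 - \left(\frac{-15 + S - 5 b}{2 S} + b\right) = 4 - \left(b + \frac{-15 + S - 5 b}{2 S}\right) = 4 - b - \frac{-15 + S - 5 b}{2 S}$)
$418 \left(-95\right) + X{\left(x,5 \right)} = 418 \left(-95\right) + \frac{15 + 5 \left(-6\right) + 5 \left(7 - -12\right)}{2 \cdot 5} = -39710 + \frac{1}{2} \cdot \frac{1}{5} \left(15 - 30 + 5 \left(7 + 12\right)\right) = -39710 + \frac{1}{2} \cdot \frac{1}{5} \left(15 - 30 + 5 \cdot 19\right) = -39710 + \frac{1}{2} \cdot \frac{1}{5} \left(15 - 30 + 95\right) = -39710 + \frac{1}{2} \cdot \frac{1}{5} \cdot 80 = -39710 + 8 = -39702$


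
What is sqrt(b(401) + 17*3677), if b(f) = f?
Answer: 3*sqrt(6990) ≈ 250.82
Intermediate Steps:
sqrt(b(401) + 17*3677) = sqrt(401 + 17*3677) = sqrt(401 + 62509) = sqrt(62910) = 3*sqrt(6990)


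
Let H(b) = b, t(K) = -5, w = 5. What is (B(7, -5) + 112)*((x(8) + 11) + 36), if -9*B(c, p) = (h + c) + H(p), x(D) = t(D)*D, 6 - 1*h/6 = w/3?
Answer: 6860/9 ≈ 762.22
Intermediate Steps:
h = 26 (h = 36 - 30/3 = 36 - 6*5/3 = 36 - 10 = 26)
x(D) = -5*D
B(c, p) = -26/9 - c/9 - p/9 (B(c, p) = -((26 + c) + p)/9 = -(26 + c + p)/9 = -26/9 - c/9 - p/9)
(B(7, -5) + 112)*((x(8) + 11) + 36) = ((-26/9 - 1/9*7 - 1/9*(-5)) + 112)*((-5*8 + 11) + 36) = ((-26/9 - 7/9 + 5/9) + 112)*((-40 + 11) + 36) = (-28/9 + 112)*(-29 + 36) = (980/9)*7 = 6860/9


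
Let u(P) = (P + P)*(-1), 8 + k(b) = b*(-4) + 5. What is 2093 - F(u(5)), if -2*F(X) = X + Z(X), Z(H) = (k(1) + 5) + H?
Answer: 2082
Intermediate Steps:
k(b) = -3 - 4*b (k(b) = -8 + (b*(-4) + 5) = -8 + (-4*b + 5) = -8 + (5 - 4*b) = -3 - 4*b)
u(P) = -2*P (u(P) = (2*P)*(-1) = -2*P)
Z(H) = -2 + H (Z(H) = ((-3 - 4*1) + 5) + H = ((-3 - 4) + 5) + H = (-7 + 5) + H = -2 + H)
F(X) = 1 - X (F(X) = -(X + (-2 + X))/2 = -(-2 + 2*X)/2 = 1 - X)
2093 - F(u(5)) = 2093 - (1 - (-2)*5) = 2093 - (1 - 1*(-10)) = 2093 - (1 + 10) = 2093 - 1*11 = 2093 - 11 = 2082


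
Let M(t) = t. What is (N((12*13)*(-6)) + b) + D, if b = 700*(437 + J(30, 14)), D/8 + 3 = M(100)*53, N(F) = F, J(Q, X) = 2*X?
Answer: 366940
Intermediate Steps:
D = 42376 (D = -24 + 8*(100*53) = -24 + 8*5300 = -24 + 42400 = 42376)
b = 325500 (b = 700*(437 + 2*14) = 700*(437 + 28) = 700*465 = 325500)
(N((12*13)*(-6)) + b) + D = ((12*13)*(-6) + 325500) + 42376 = (156*(-6) + 325500) + 42376 = (-936 + 325500) + 42376 = 324564 + 42376 = 366940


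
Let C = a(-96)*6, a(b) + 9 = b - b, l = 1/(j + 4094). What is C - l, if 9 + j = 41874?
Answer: -2481787/45959 ≈ -54.000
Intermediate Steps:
j = 41865 (j = -9 + 41874 = 41865)
l = 1/45959 (l = 1/(41865 + 4094) = 1/45959 ≈ 2.1759e-5)
a(b) = -9 (a(b) = -9 + (b - b) = -9 + 0 = -9)
C = -54 (C = -9*6 = -54)
C - l = -54 - 1*1/45959 = -54 - 1/45959 = -2481787/45959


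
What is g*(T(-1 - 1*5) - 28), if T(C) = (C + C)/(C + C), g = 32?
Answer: -864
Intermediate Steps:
T(C) = 1 (T(C) = (2*C)/((2*C)) = (2*C)*(1/(2*C)) = 1)
g*(T(-1 - 1*5) - 28) = 32*(1 - 28) = 32*(-27) = -864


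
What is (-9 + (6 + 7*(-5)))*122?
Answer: -4636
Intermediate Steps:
(-9 + (6 + 7*(-5)))*122 = (-9 + (6 - 35))*122 = (-9 - 29)*122 = -38*122 = -4636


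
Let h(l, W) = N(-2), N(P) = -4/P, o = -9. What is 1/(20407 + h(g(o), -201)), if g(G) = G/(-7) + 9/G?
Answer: 1/20409 ≈ 4.8998e-5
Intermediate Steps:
g(G) = 9/G - G/7 (g(G) = G*(-1/7) + 9/G = -G/7 + 9/G = 9/G - G/7)
h(l, W) = 2 (h(l, W) = -4/(-2) = -4*(-1/2) = 2)
1/(20407 + h(g(o), -201)) = 1/(20407 + 2) = 1/20409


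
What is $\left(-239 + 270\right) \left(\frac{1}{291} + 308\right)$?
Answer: $\frac{2778499}{291} \approx 9548.1$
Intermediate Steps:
$\left(-239 + 270\right) \left(\frac{1}{291} + 308\right) = 31 \left(\frac{1}{291} + 308\right) = 31 \cdot \frac{89629}{291} = \frac{2778499}{291}$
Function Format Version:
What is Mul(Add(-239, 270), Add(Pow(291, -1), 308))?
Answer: Rational(2778499, 291) ≈ 9548.1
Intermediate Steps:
Mul(Add(-239, 270), Add(Pow(291, -1), 308)) = Mul(31, Add(Rational(1, 291), 308)) = Mul(31, Rational(89629, 291)) = Rational(2778499, 291)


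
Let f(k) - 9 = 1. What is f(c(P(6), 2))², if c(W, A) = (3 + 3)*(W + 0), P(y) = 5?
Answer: 100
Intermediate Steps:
c(W, A) = 6*W
f(k) = 10 (f(k) = 9 + 1 = 10)
f(c(P(6), 2))² = 10² = 100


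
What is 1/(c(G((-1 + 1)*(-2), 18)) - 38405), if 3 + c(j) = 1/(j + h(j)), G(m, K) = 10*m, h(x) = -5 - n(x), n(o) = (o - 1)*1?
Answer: -4/153633 ≈ -2.6036e-5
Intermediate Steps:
n(o) = -1 + o (n(o) = (-1 + o)*1 = -1 + o)
h(x) = -4 - x (h(x) = -5 - (-1 + x) = -5 + (1 - x) = -4 - x)
c(j) = -13/4 (c(j) = -3 + 1/(j + (-4 - j)) = -3 + 1/(-4) = -3 - 1/4 = -13/4)
1/(c(G((-1 + 1)*(-2), 18)) - 38405) = 1/(-13/4 - 38405) = 1/(-153633/4) = -4/153633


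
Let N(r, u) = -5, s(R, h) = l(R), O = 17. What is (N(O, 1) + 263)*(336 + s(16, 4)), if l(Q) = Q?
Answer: 90816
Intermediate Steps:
s(R, h) = R
(N(O, 1) + 263)*(336 + s(16, 4)) = (-5 + 263)*(336 + 16) = 258*352 = 90816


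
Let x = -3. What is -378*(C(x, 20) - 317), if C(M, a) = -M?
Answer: 118692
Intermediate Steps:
-378*(C(x, 20) - 317) = -378*(-1*(-3) - 317) = -378*(3 - 317) = -378*(-314) = 118692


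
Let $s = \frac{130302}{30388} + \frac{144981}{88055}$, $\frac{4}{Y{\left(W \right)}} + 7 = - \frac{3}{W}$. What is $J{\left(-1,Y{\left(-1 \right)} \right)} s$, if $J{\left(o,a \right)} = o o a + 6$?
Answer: $\frac{7939712619}{267581534} \approx 29.672$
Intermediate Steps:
$Y{\left(W \right)} = \frac{4}{-7 - \frac{3}{W}}$
$J{\left(o,a \right)} = 6 + a o^{2}$ ($J{\left(o,a \right)} = o^{2} a + 6 = a o^{2} + 6 = 6 + a o^{2}$)
$s = \frac{7939712619}{1337907670}$ ($s = 130302 \cdot \frac{1}{30388} + 144981 \cdot \frac{1}{88055} = \frac{65151}{15194} + \frac{144981}{88055} = \frac{7939712619}{1337907670} \approx 5.9344$)
$J{\left(-1,Y{\left(-1 \right)} \right)} s = \left(6 + \left(-4\right) \left(-1\right) \frac{1}{3 + 7 \left(-1\right)} \left(-1\right)^{2}\right) \frac{7939712619}{1337907670} = \left(6 + \left(-4\right) \left(-1\right) \frac{1}{3 - 7} \cdot 1\right) \frac{7939712619}{1337907670} = \left(6 + \left(-4\right) \left(-1\right) \frac{1}{-4} \cdot 1\right) \frac{7939712619}{1337907670} = \left(6 + \left(-4\right) \left(-1\right) \left(- \frac{1}{4}\right) 1\right) \frac{7939712619}{1337907670} = \left(6 - 1\right) \frac{7939712619}{1337907670} = 5 \cdot \frac{7939712619}{1337907670} = \frac{7939712619}{267581534}$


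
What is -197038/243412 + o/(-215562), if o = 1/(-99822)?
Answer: -1059957545050805/1309424506799292 ≈ -0.80948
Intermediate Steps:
o = -1/99822 ≈ -1.0018e-5
-197038/243412 + o/(-215562) = -197038/243412 - 1/99822/(-215562) = -197038*1/243412 - 1/99822*(-1/215562) = -98519/121706 + 1/21517829964 = -1059957545050805/1309424506799292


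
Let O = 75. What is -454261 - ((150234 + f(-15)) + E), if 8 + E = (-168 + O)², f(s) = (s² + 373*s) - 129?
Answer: -607637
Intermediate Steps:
f(s) = -129 + s² + 373*s
E = 8641 (E = -8 + (-168 + 75)² = -8 + (-93)² = -8 + 8649 = 8641)
-454261 - ((150234 + f(-15)) + E) = -454261 - ((150234 + (-129 + (-15)² + 373*(-15))) + 8641) = -454261 - ((150234 + (-129 + 225 - 5595)) + 8641) = -454261 - ((150234 - 5499) + 8641) = -454261 - (144735 + 8641) = -454261 - 1*153376 = -454261 - 153376 = -607637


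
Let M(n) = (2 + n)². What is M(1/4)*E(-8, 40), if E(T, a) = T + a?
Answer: 162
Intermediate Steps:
M(1/4)*E(-8, 40) = (2 + 1/4)²*(-8 + 40) = (2 + ¼)²*32 = (9/4)²*32 = (81/16)*32 = 162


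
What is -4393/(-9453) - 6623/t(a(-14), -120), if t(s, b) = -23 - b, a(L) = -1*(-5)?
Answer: -2703526/39867 ≈ -67.814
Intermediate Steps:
a(L) = 5
-4393/(-9453) - 6623/t(a(-14), -120) = -4393/(-9453) - 6623/(-23 - 1*(-120)) = -4393*(-1/9453) - 6623/(-23 + 120) = 191/411 - 6623/97 = -2703526/39867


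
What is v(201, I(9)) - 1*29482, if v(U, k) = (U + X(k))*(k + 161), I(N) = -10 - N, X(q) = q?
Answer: -3638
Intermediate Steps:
v(U, k) = (161 + k)*(U + k) (v(U, k) = (U + k)*(k + 161) = (U + k)*(161 + k) = (161 + k)*(U + k))
v(201, I(9)) - 1*29482 = ((-10 - 1*9)² + 161*201 + 161*(-10 - 1*9) + 201*(-10 - 1*9)) - 1*29482 = ((-10 - 9)² + 32361 + 161*(-10 - 9) + 201*(-10 - 9)) - 29482 = ((-19)² + 32361 + 161*(-19) + 201*(-19)) - 29482 = (361 + 32361 - 3059 - 3819) - 29482 = 25844 - 29482 = -3638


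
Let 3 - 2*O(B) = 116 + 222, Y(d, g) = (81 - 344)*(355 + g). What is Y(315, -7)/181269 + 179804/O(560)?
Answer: -21738814364/20241705 ≈ -1074.0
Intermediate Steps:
Y(d, g) = -93365 - 263*g (Y(d, g) = -263*(355 + g) = -93365 - 263*g)
O(B) = -335/2 (O(B) = 3/2 - (116 + 222)/2 = 3/2 - 1/2*338 = 3/2 - 169 = -335/2)
Y(315, -7)/181269 + 179804/O(560) = (-93365 - 263*(-7))/181269 + 179804/(-335/2) = (-93365 + 1841)*(1/181269) + 179804*(-2/335) = -91524*1/181269 - 359608/335 = -30508/60423 - 359608/335 = -21738814364/20241705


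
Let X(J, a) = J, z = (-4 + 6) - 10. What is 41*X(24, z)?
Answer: 984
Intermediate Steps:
z = -8 (z = 2 - 10 = -8)
41*X(24, z) = 41*24 = 984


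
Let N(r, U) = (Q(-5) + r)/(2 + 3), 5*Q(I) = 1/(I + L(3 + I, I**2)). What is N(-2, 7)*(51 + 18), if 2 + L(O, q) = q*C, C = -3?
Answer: -56649/2050 ≈ -27.634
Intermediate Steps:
L(O, q) = -2 - 3*q (L(O, q) = -2 + q*(-3) = -2 - 3*q)
Q(I) = 1/(5*(-2 + I - 3*I**2)) (Q(I) = 1/(5*(I + (-2 - 3*I**2))) = 1/(5*(-2 + I - 3*I**2)))
N(r, U) = -1/2050 + r/5 (N(r, U) = (-1/(10 - 5*(-5) + 15*(-5)**2) + r)/(2 + 3) = (-1/(10 + 25 + 15*25) + r)/5 = (-1/(10 + 25 + 375) + r)*(1/5) = (-1/410 + r)*(1/5) = -1/2050 + r/5)
N(-2, 7)*(51 + 18) = (-1/2050 + (1/5)*(-2))*(51 + 18) = (-1/2050 - 2/5)*69 = -821/2050*69 = -56649/2050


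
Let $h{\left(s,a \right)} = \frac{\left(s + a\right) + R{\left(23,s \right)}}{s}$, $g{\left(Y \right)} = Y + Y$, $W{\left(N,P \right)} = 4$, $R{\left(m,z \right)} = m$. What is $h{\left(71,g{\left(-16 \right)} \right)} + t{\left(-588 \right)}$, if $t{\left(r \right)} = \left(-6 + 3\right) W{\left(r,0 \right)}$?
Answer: $- \frac{790}{71} \approx -11.127$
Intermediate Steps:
$g{\left(Y \right)} = 2 Y$
$t{\left(r \right)} = -12$ ($t{\left(r \right)} = \left(-6 + 3\right) 4 = \left(-3\right) 4 = -12$)
$h{\left(s,a \right)} = \frac{23 + a + s}{s}$ ($h{\left(s,a \right)} = \frac{\left(s + a\right) + 23}{s} = \frac{\left(a + s\right) + 23}{s} = \frac{23 + a + s}{s}$)
$h{\left(71,g{\left(-16 \right)} \right)} + t{\left(-588 \right)} = \frac{23 + 2 \left(-16\right) + 71}{71} - 12 = \frac{23 - 32 + 71}{71} - 12 = \frac{1}{71} \cdot 62 - 12 = \frac{62}{71} - 12 = - \frac{790}{71}$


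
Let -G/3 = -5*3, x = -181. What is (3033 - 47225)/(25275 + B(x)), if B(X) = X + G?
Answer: -44192/25139 ≈ -1.7579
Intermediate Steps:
G = 45 (G = -(-15)*3 = -3*(-15) = 45)
B(X) = 45 + X (B(X) = X + 45 = 45 + X)
(3033 - 47225)/(25275 + B(x)) = (3033 - 47225)/(25275 + (45 - 181)) = -44192/(25275 - 136) = -44192/25139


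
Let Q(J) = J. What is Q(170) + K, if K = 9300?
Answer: 9470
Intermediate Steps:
Q(170) + K = 170 + 9300 = 9470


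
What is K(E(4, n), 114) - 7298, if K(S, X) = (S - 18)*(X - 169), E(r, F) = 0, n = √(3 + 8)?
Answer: -6308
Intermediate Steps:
n = √11 ≈ 3.3166
K(S, X) = (-169 + X)*(-18 + S) (K(S, X) = (-18 + S)*(-169 + X) = (-169 + X)*(-18 + S))
K(E(4, n), 114) - 7298 = (3042 - 169*0 - 18*114 + 0*114) - 7298 = (3042 + 0 - 2052 + 0) - 7298 = 990 - 7298 = -6308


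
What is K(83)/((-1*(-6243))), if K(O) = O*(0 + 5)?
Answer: 415/6243 ≈ 0.066474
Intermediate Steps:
K(O) = 5*O (K(O) = O*5 = 5*O)
K(83)/((-1*(-6243))) = (5*83)/((-1*(-6243))) = 415/6243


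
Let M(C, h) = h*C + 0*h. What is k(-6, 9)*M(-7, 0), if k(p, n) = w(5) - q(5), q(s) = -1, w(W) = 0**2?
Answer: 0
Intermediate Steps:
w(W) = 0
M(C, h) = C*h (M(C, h) = C*h + 0 = C*h)
k(p, n) = 1 (k(p, n) = 0 - 1*(-1) = 0 + 1 = 1)
k(-6, 9)*M(-7, 0) = 1*(-7*0) = 1*0 = 0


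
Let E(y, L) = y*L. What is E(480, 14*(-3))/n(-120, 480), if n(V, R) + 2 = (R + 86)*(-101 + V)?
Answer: 210/1303 ≈ 0.16117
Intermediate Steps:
E(y, L) = L*y
n(V, R) = -2 + (-101 + V)*(86 + R) (n(V, R) = -2 + (R + 86)*(-101 + V) = -2 + (86 + R)*(-101 + V) = -2 + (-101 + V)*(86 + R))
E(480, 14*(-3))/n(-120, 480) = ((14*(-3))*480)/(-8688 - 101*480 + 86*(-120) + 480*(-120)) = (-42*480)/(-8688 - 48480 - 10320 - 57600) = -20160/(-125088) = -20160*(-1/125088) = 210/1303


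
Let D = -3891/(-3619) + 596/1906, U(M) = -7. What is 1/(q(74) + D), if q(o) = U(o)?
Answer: -3448907/19355764 ≈ -0.17818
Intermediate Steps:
q(o) = -7
D = 4786585/3448907 (D = -3891*(-1/3619) + 596*(1/1906) = 3891/3619 + 298/953 = 4786585/3448907 ≈ 1.3879)
1/(q(74) + D) = 1/(-7 + 4786585/3448907) = 1/(-19355764/3448907) = -3448907/19355764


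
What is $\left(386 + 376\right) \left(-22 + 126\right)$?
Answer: $79248$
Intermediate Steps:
$\left(386 + 376\right) \left(-22 + 126\right) = 762 \cdot 104 = 79248$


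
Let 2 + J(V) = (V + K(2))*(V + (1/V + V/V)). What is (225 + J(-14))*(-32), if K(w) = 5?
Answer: -76304/7 ≈ -10901.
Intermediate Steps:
J(V) = -2 + (5 + V)*(1 + V + 1/V) (J(V) = -2 + (V + 5)*(V + (1/V + V/V)) = -2 + (5 + V)*(V + (1/V + 1)) = -2 + (5 + V)*(V + (1 + 1/V)) = -2 + (5 + V)*(1 + V + 1/V))
(225 + J(-14))*(-32) = (225 + (4 + (-14)² + 5/(-14) + 6*(-14)))*(-32) = (225 + (4 + 196 + 5*(-1/14) - 84))*(-32) = (225 + (4 + 196 - 5/14 - 84))*(-32) = (225 + 1619/14)*(-32) = (4769/14)*(-32) = -76304/7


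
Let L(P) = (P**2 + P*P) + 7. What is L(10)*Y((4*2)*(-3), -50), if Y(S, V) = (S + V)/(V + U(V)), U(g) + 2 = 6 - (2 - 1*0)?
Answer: 2553/8 ≈ 319.13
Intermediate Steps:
U(g) = 2 (U(g) = -2 + (6 - (2 - 1*0)) = -2 + (6 - (2 + 0)) = -2 + (6 - 1*2) = -2 + (6 - 2) = -2 + 4 = 2)
L(P) = 7 + 2*P**2 (L(P) = (P**2 + P**2) + 7 = 2*P**2 + 7 = 7 + 2*P**2)
Y(S, V) = (S + V)/(2 + V) (Y(S, V) = (S + V)/(V + 2) = (S + V)/(2 + V))
L(10)*Y((4*2)*(-3), -50) = (7 + 2*10**2)*(((4*2)*(-3) - 50)/(2 - 50)) = (7 + 2*100)*((8*(-3) - 50)/(-48)) = (7 + 200)*(-(-24 - 50)/48) = 207*(-1/48*(-74)) = 207*(37/24) = 2553/8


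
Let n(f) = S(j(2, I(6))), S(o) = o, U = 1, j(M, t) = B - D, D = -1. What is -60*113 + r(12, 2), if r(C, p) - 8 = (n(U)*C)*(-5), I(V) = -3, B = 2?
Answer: -6952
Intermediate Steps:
j(M, t) = 3 (j(M, t) = 2 - 1*(-1) = 2 + 1 = 3)
n(f) = 3
r(C, p) = 8 - 15*C (r(C, p) = 8 + (3*C)*(-5) = 8 - 15*C)
-60*113 + r(12, 2) = -60*113 + (8 - 15*12) = -6780 + (8 - 180) = -6780 - 172 = -6952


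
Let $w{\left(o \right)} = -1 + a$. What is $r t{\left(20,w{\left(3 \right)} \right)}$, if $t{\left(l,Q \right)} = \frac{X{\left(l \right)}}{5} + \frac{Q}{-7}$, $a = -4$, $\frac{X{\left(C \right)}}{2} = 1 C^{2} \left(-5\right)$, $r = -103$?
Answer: $\frac{576285}{7} \approx 82326.0$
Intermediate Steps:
$X{\left(C \right)} = - 10 C^{2}$ ($X{\left(C \right)} = 2 \cdot 1 C^{2} \left(-5\right) = 2 C^{2} \left(-5\right) = 2 \left(- 5 C^{2}\right) = - 10 C^{2}$)
$w{\left(o \right)} = -5$ ($w{\left(o \right)} = -1 - 4 = -5$)
$t{\left(l,Q \right)} = - 2 l^{2} - \frac{Q}{7}$ ($t{\left(l,Q \right)} = \frac{\left(-10\right) l^{2}}{5} + \frac{Q}{-7} = - 10 l^{2} \cdot \frac{1}{5} + Q \left(- \frac{1}{7}\right) = - 2 l^{2} - \frac{Q}{7}$)
$r t{\left(20,w{\left(3 \right)} \right)} = - 103 \left(- 2 \cdot 20^{2} - - \frac{5}{7}\right) = - 103 \left(\left(-2\right) 400 + \frac{5}{7}\right) = - 103 \left(-800 + \frac{5}{7}\right) = \left(-103\right) \left(- \frac{5595}{7}\right) = \frac{576285}{7}$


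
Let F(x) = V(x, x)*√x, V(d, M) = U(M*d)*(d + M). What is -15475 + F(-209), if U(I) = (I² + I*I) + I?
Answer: -15475 - 1595131138854*I*√209 ≈ -15475.0 - 2.3061e+13*I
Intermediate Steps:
U(I) = I + 2*I² (U(I) = (I² + I²) + I = 2*I² + I = I + 2*I²)
V(d, M) = M*d*(1 + 2*M*d)*(M + d) (V(d, M) = ((M*d)*(1 + 2*(M*d)))*(d + M) = ((M*d)*(1 + 2*M*d))*(M + d) = (M*d*(1 + 2*M*d))*(M + d) = M*d*(1 + 2*M*d)*(M + d))
F(x) = 2*x^(7/2)*(1 + 2*x²) (F(x) = (x*x*(1 + 2*x*x)*(x + x))*√x = (x*x*(1 + 2*x²)*(2*x))*√x = (2*x³*(1 + 2*x²))*√x = 2*x^(7/2)*(1 + 2*x²))
-15475 + F(-209) = -15475 + (-209)^(7/2)*(2 + 4*(-209)²) = -15475 + (-9129329*I*√209)*(2 + 4*43681) = -15475 + (-9129329*I*√209)*(2 + 174724) = -15475 - 9129329*I*√209*174726 = -15475 - 1595131138854*I*√209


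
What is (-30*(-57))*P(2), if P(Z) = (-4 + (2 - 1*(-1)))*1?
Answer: -1710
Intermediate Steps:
P(Z) = -1 (P(Z) = (-4 + (2 + 1))*1 = (-4 + 3)*1 = -1*1 = -1)
(-30*(-57))*P(2) = -30*(-57)*(-1) = 1710*(-1) = -1710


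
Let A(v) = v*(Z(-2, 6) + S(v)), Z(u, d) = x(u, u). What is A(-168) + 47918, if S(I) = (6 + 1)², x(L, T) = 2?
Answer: 39350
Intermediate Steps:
Z(u, d) = 2
S(I) = 49 (S(I) = 7² = 49)
A(v) = 51*v (A(v) = v*(2 + 49) = v*51 = 51*v)
A(-168) + 47918 = 51*(-168) + 47918 = -8568 + 47918 = 39350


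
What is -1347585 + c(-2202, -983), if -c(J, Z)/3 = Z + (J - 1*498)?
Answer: -1336536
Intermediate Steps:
c(J, Z) = 1494 - 3*J - 3*Z (c(J, Z) = -3*(Z + (J - 1*498)) = -3*(Z + (J - 498)) = -3*(Z + (-498 + J)) = -3*(-498 + J + Z) = 1494 - 3*J - 3*Z)
-1347585 + c(-2202, -983) = -1347585 + (1494 - 3*(-2202) - 3*(-983)) = -1347585 + (1494 + 6606 + 2949) = -1347585 + 11049 = -1336536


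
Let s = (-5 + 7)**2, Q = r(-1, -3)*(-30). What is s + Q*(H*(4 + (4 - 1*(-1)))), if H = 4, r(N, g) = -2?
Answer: 2164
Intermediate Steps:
Q = 60 (Q = -2*(-30) = 60)
s = 4 (s = 2**2 = 4)
s + Q*(H*(4 + (4 - 1*(-1)))) = 4 + 60*(4*(4 + (4 - 1*(-1)))) = 4 + 60*(4*(4 + (4 + 1))) = 4 + 60*(4*(4 + 5)) = 4 + 60*(4*9) = 4 + 60*36 = 4 + 2160 = 2164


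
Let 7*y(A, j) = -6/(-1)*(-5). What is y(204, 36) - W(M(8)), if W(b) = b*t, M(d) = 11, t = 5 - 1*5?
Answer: -30/7 ≈ -4.2857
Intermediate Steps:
t = 0 (t = 5 - 5 = 0)
W(b) = 0 (W(b) = b*0 = 0)
y(A, j) = -30/7 (y(A, j) = (-6/(-1)*(-5))/7 = (-6*(-1)*(-5))/7 = (6*(-5))/7 = (1/7)*(-30) = -30/7)
y(204, 36) - W(M(8)) = -30/7 - 1*0 = -30/7 + 0 = -30/7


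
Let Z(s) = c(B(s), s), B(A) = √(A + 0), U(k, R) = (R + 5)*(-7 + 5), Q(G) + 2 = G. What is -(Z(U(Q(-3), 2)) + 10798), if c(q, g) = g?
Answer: -10784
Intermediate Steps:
Q(G) = -2 + G
U(k, R) = -10 - 2*R (U(k, R) = (5 + R)*(-2) = -10 - 2*R)
B(A) = √A
Z(s) = s
-(Z(U(Q(-3), 2)) + 10798) = -((-10 - 2*2) + 10798) = -((-10 - 4) + 10798) = -(-14 + 10798) = -1*10784 = -10784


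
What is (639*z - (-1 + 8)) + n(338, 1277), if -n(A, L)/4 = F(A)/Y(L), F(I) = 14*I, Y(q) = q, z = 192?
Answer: 156644709/1277 ≈ 1.2267e+5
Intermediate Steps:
n(A, L) = -56*A/L (n(A, L) = -4*14*A/L = -56*A/L)
(639*z - (-1 + 8)) + n(338, 1277) = (639*192 - (-1 + 8)) - 56*338/1277 = (122688 - 1*7) - 56*338*1/1277 = (122688 - 7) - 18928/1277 = 122681 - 18928/1277 = 156644709/1277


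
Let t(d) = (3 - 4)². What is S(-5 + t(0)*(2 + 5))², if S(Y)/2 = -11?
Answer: 484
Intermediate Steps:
t(d) = 1 (t(d) = (-1)² = 1)
S(Y) = -22 (S(Y) = 2*(-11) = -22)
S(-5 + t(0)*(2 + 5))² = (-22)² = 484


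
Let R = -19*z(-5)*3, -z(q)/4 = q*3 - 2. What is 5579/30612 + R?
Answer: -118646533/30612 ≈ -3875.8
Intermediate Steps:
z(q) = 8 - 12*q (z(q) = -4*(q*3 - 2) = -4*(3*q - 2) = -4*(-2 + 3*q) = 8 - 12*q)
R = -3876 (R = -19*(8 - 12*(-5))*3 = -19*(8 + 60)*3 = -19*68*3 = -1292*3 = -1*3876 = -3876)
5579/30612 + R = 5579/30612 - 3876 = -118646533/30612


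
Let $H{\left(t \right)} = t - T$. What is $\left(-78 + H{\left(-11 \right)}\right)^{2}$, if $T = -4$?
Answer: $7225$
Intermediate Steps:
$H{\left(t \right)} = 4 + t$ ($H{\left(t \right)} = t - -4 = t + 4 = 4 + t$)
$\left(-78 + H{\left(-11 \right)}\right)^{2} = \left(-78 + \left(4 - 11\right)\right)^{2} = \left(-78 - 7\right)^{2} = \left(-85\right)^{2} = 7225$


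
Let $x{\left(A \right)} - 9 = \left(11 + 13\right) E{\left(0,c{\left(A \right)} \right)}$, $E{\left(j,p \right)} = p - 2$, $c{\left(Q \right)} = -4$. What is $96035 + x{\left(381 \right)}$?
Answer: $95900$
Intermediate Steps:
$E{\left(j,p \right)} = -2 + p$ ($E{\left(j,p \right)} = p - 2 = -2 + p$)
$x{\left(A \right)} = -135$ ($x{\left(A \right)} = 9 + \left(11 + 13\right) \left(-2 - 4\right) = 9 + 24 \left(-6\right) = 9 - 144 = -135$)
$96035 + x{\left(381 \right)} = 96035 - 135 = 95900$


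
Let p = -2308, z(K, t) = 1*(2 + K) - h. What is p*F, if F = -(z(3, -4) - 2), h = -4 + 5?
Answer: 4616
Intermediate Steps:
h = 1
z(K, t) = 1 + K (z(K, t) = 1*(2 + K) - 1*1 = (2 + K) - 1 = 1 + K)
F = -2 (F = -((1 + 3) - 2) = -(4 - 2) = -1*2 = -2)
p*F = -2308*(-2) = 4616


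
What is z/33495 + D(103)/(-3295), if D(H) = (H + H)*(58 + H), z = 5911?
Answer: -43656737/4414641 ≈ -9.8891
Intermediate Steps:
D(H) = 2*H*(58 + H) (D(H) = (2*H)*(58 + H) = 2*H*(58 + H))
z/33495 + D(103)/(-3295) = 5911/33495 + (2*103*(58 + 103))/(-3295) = 5911*(1/33495) + (2*103*161)*(-1/3295) = 5911/33495 + 33166*(-1/3295) = 5911/33495 - 33166/3295 = -43656737/4414641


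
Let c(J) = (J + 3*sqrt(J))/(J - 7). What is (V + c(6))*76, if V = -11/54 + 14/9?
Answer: -9538/27 - 228*sqrt(6) ≈ -911.74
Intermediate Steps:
V = 73/54 (V = -11*1/54 + 14*(1/9) = -11/54 + 14/9 = 73/54 ≈ 1.3519)
c(J) = (J + 3*sqrt(J))/(-7 + J)
(V + c(6))*76 = (73/54 + (6 + 3*sqrt(6))/(-7 + 6))*76 = (73/54 + (6 + 3*sqrt(6))/(-1))*76 = (73/54 - (6 + 3*sqrt(6)))*76 = (73/54 + (-6 - 3*sqrt(6)))*76 = (-251/54 - 3*sqrt(6))*76 = -9538/27 - 228*sqrt(6)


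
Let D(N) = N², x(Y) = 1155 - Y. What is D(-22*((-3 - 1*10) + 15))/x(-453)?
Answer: 242/201 ≈ 1.2040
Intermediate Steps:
D(-22*((-3 - 1*10) + 15))/x(-453) = (-22*((-3 - 1*10) + 15))²/(1155 - 1*(-453)) = (-22*((-3 - 10) + 15))²/(1155 + 453) = (-22*(-13 + 15))²/1608 = (-22*2)²*(1/1608) = (-44)²*(1/1608) = 1936*(1/1608) = 242/201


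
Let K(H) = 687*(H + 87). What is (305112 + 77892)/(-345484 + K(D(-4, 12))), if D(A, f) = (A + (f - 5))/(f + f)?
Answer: -3064032/2285033 ≈ -1.3409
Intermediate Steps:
D(A, f) = (-5 + A + f)/(2*f) (D(A, f) = (A + (-5 + f))/((2*f)) = (-5 + A + f)*(1/(2*f)) = (-5 + A + f)/(2*f))
K(H) = 59769 + 687*H (K(H) = 687*(87 + H) = 59769 + 687*H)
(305112 + 77892)/(-345484 + K(D(-4, 12))) = (305112 + 77892)/(-345484 + (59769 + 687*((1/2)*(-5 - 4 + 12)/12))) = 383004/(-345484 + (59769 + 687*((1/2)*(1/12)*3))) = 383004/(-345484 + (59769 + 687*(1/8))) = 383004/(-345484 + (59769 + 687/8)) = 383004/(-345484 + 478839/8) = 383004/(-2285033/8) = 383004*(-8/2285033) = -3064032/2285033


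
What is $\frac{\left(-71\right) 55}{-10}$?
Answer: $\frac{781}{2} \approx 390.5$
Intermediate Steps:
$\frac{\left(-71\right) 55}{-10} = \left(-3905\right) \left(- \frac{1}{10}\right) = \frac{781}{2}$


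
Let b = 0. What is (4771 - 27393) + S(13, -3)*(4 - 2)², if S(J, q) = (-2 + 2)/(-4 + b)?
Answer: -22622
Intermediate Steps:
S(J, q) = 0 (S(J, q) = (-2 + 2)/(-4 + 0) = 0/(-4) = 0*(-¼) = 0)
(4771 - 27393) + S(13, -3)*(4 - 2)² = (4771 - 27393) + 0*(4 - 2)² = -22622 + 0*2² = -22622 + 0*4 = -22622 + 0 = -22622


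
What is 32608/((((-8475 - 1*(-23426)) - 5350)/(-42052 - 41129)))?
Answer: -2712366048/9601 ≈ -2.8251e+5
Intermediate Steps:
32608/((((-8475 - 1*(-23426)) - 5350)/(-42052 - 41129))) = 32608/((((-8475 + 23426) - 5350)/(-83181))) = 32608/(((14951 - 5350)*(-1/83181))) = 32608/((9601*(-1/83181))) = 32608/(-9601/83181) = 32608*(-83181/9601) = -2712366048/9601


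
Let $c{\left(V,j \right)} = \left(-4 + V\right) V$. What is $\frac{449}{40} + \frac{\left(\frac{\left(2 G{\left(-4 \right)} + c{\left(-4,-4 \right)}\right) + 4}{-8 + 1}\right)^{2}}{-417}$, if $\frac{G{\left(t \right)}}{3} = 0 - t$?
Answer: $\frac{3010139}{272440} \approx 11.049$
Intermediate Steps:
$G{\left(t \right)} = - 3 t$ ($G{\left(t \right)} = 3 \left(0 - t\right) = 3 \left(- t\right) = - 3 t$)
$c{\left(V,j \right)} = V \left(-4 + V\right)$
$\frac{449}{40} + \frac{\left(\frac{\left(2 G{\left(-4 \right)} + c{\left(-4,-4 \right)}\right) + 4}{-8 + 1}\right)^{2}}{-417} = \frac{449}{40} + \frac{\left(\frac{\left(2 \left(\left(-3\right) \left(-4\right)\right) - 4 \left(-4 - 4\right)\right) + 4}{-8 + 1}\right)^{2}}{-417} = 449 \cdot \frac{1}{40} + \left(\frac{\left(2 \cdot 12 - -32\right) + 4}{-7}\right)^{2} \left(- \frac{1}{417}\right) = \frac{449}{40} + \left(\left(\left(24 + 32\right) + 4\right) \left(- \frac{1}{7}\right)\right)^{2} \left(- \frac{1}{417}\right) = \frac{449}{40} + \left(\left(56 + 4\right) \left(- \frac{1}{7}\right)\right)^{2} \left(- \frac{1}{417}\right) = \frac{449}{40} + \left(60 \left(- \frac{1}{7}\right)\right)^{2} \left(- \frac{1}{417}\right) = \frac{449}{40} + \left(- \frac{60}{7}\right)^{2} \left(- \frac{1}{417}\right) = \frac{449}{40} + \frac{3600}{49} \left(- \frac{1}{417}\right) = \frac{449}{40} - \frac{1200}{6811} = \frac{3010139}{272440}$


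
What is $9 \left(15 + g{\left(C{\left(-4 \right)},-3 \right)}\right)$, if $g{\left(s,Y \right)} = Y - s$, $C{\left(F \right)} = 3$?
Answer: $81$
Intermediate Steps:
$9 \left(15 + g{\left(C{\left(-4 \right)},-3 \right)}\right) = 9 \left(15 - 6\right) = 9 \cdot 9 = 81$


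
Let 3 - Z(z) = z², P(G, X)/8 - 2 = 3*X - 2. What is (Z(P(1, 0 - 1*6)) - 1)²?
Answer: 429898756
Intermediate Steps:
P(G, X) = 24*X (P(G, X) = 16 + 8*(3*X - 2) = 16 + 8*(-2 + 3*X) = 16 + (-16 + 24*X) = 24*X)
Z(z) = 3 - z²
(Z(P(1, 0 - 1*6)) - 1)² = ((3 - (24*(0 - 1*6))²) - 1)² = ((3 - (24*(0 - 6))²) - 1)² = ((3 - (24*(-6))²) - 1)² = ((3 - 1*(-144)²) - 1)² = ((3 - 1*20736) - 1)² = ((3 - 20736) - 1)² = (-20733 - 1)² = (-20734)² = 429898756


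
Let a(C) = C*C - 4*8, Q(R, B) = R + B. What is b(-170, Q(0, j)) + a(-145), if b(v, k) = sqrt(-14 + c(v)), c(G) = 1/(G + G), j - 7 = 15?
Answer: 20993 + 69*I*sqrt(85)/170 ≈ 20993.0 + 3.7421*I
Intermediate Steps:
j = 22 (j = 7 + 15 = 22)
c(G) = 1/(2*G)
Q(R, B) = B + R
b(v, k) = sqrt(-14 + 1/(2*v))
a(C) = -32 + C**2 (a(C) = C**2 - 32 = -32 + C**2)
b(-170, Q(0, j)) + a(-145) = sqrt(-56 + 2/(-170))/2 + (-32 + (-145)**2) = sqrt(-56 + 2*(-1/170))/2 + (-32 + 21025) = sqrt(-56 - 1/85)/2 + 20993 = sqrt(-4761/85)/2 + 20993 = (69*I*sqrt(85)/85)/2 + 20993 = 69*I*sqrt(85)/170 + 20993 = 20993 + 69*I*sqrt(85)/170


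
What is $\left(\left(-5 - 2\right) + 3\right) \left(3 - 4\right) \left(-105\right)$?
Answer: $-420$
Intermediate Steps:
$\left(\left(-5 - 2\right) + 3\right) \left(3 - 4\right) \left(-105\right) = \left(-7 + 3\right) \left(-1\right) \left(-105\right) = \left(-4\right) \left(-1\right) \left(-105\right) = 4 \left(-105\right) = -420$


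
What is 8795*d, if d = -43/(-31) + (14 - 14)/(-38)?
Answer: 378185/31 ≈ 12200.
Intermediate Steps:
d = 43/31 (d = -43*(-1/31) + 0*(-1/38) = 43/31 + 0 = 43/31 ≈ 1.3871)
8795*d = 8795*(43/31) = 378185/31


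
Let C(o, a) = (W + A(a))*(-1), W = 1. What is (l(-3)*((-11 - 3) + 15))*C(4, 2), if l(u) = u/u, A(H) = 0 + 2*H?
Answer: -5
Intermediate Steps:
A(H) = 2*H
l(u) = 1
C(o, a) = -1 - 2*a (C(o, a) = (1 + 2*a)*(-1) = -1 - 2*a)
(l(-3)*((-11 - 3) + 15))*C(4, 2) = (1*((-11 - 3) + 15))*(-1 - 2*2) = (1*(-14 + 15))*(-1 - 4) = (1*1)*(-5) = 1*(-5) = -5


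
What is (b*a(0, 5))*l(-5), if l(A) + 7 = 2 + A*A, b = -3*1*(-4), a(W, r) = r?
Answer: 1200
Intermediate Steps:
b = 12 (b = -3*(-4) = 12)
l(A) = -5 + A² (l(A) = -7 + (2 + A*A) = -7 + (2 + A²) = -5 + A²)
(b*a(0, 5))*l(-5) = (12*5)*(-5 + (-5)²) = 60*(-5 + 25) = 60*20 = 1200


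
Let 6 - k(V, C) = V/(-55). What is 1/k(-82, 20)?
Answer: 55/248 ≈ 0.22177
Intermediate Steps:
k(V, C) = 6 + V/55 (k(V, C) = 6 - V/(-55) = 6 - V*(-1)/55 = 6 - (-1)*V/55 = 6 + V/55)
1/k(-82, 20) = 1/(6 + (1/55)*(-82)) = 1/(6 - 82/55) = 1/(248/55) = 55/248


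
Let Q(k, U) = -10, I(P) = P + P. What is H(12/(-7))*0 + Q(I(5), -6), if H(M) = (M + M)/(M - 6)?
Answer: -10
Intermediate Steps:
I(P) = 2*P
H(M) = 2*M/(-6 + M) (H(M) = (2*M)/(-6 + M) = 2*M/(-6 + M))
H(12/(-7))*0 + Q(I(5), -6) = (2*(12/(-7))/(-6 + 12/(-7)))*0 - 10 = (2*(12*(-⅐))/(-6 + 12*(-⅐)))*0 - 10 = (2*(-12/7)/(-6 - 12/7))*0 - 10 = (2*(-12/7)/(-54/7))*0 - 10 = (2*(-12/7)*(-7/54))*0 - 10 = (4/9)*0 - 10 = 0 - 10 = -10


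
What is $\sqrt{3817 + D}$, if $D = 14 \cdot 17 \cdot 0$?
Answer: $\sqrt{3817} \approx 61.782$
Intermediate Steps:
$D = 0$ ($D = 238 \cdot 0 = 0$)
$\sqrt{3817 + D} = \sqrt{3817 + 0} = \sqrt{3817}$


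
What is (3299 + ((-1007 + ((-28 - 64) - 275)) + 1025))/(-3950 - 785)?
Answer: -590/947 ≈ -0.62302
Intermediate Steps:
(3299 + ((-1007 + ((-28 - 64) - 275)) + 1025))/(-3950 - 785) = (3299 + ((-1007 + (-92 - 275)) + 1025))/(-4735) = (3299 + ((-1007 - 367) + 1025))*(-1/4735) = (3299 + (-1374 + 1025))*(-1/4735) = (3299 - 349)*(-1/4735) = 2950*(-1/4735) = -590/947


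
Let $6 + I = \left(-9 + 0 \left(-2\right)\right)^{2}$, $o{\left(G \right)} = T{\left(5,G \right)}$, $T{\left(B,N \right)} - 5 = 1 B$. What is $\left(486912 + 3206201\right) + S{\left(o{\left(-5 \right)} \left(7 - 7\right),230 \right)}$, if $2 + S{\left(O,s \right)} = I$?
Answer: $3693186$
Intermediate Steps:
$T{\left(B,N \right)} = 5 + B$ ($T{\left(B,N \right)} = 5 + 1 B = 5 + B$)
$o{\left(G \right)} = 10$ ($o{\left(G \right)} = 5 + 5 = 10$)
$I = 75$ ($I = -6 + \left(-9 + 0 \left(-2\right)\right)^{2} = -6 + \left(-9 + 0\right)^{2} = -6 + \left(-9\right)^{2} = -6 + 81 = 75$)
$S{\left(O,s \right)} = 73$ ($S{\left(O,s \right)} = -2 + 75 = 73$)
$\left(486912 + 3206201\right) + S{\left(o{\left(-5 \right)} \left(7 - 7\right),230 \right)} = \left(486912 + 3206201\right) + 73 = 3693113 + 73 = 3693186$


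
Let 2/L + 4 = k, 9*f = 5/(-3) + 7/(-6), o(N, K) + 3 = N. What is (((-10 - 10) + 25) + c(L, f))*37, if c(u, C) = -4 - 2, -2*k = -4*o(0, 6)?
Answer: -37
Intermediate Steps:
o(N, K) = -3 + N
k = -6 (k = -(-2)*(-3 + 0) = -(-2)*(-3) = -1/2*12 = -6)
f = -17/54 (f = (5/(-3) + 7/(-6))/9 = (5*(-1/3) + 7*(-1/6))/9 = (-5/3 - 7/6)/9 = (1/9)*(-17/6) = -17/54 ≈ -0.31481)
L = -1/5 (L = 2/(-4 - 6) = 2/(-10) = 2*(-1/10) = -1/5 ≈ -0.20000)
c(u, C) = -6
(((-10 - 10) + 25) + c(L, f))*37 = (((-10 - 10) + 25) - 6)*37 = ((-20 + 25) - 6)*37 = (5 - 6)*37 = -1*37 = -37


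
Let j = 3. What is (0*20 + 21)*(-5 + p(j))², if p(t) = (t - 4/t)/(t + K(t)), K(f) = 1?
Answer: 21175/48 ≈ 441.15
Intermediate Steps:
p(t) = (t - 4/t)/(1 + t) (p(t) = (t - 4/t)/(t + 1) = (t - 4/t)/(1 + t))
(0*20 + 21)*(-5 + p(j))² = (0*20 + 21)*(-5 + (-4 + 3²)/(3*(1 + 3)))² = (0 + 21)*(-5 + (⅓)*(-4 + 9)/4)² = 21*(-5 + (⅓)*(¼)*5)² = 21*(-5 + 5/12)² = 21*(-55/12)² = 21*(3025/144) = 21175/48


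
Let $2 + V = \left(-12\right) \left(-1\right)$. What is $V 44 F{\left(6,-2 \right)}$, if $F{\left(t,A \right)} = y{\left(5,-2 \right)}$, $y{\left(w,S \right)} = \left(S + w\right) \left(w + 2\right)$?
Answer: $9240$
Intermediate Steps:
$y{\left(w,S \right)} = \left(2 + w\right) \left(S + w\right)$ ($y{\left(w,S \right)} = \left(S + w\right) \left(2 + w\right) = \left(2 + w\right) \left(S + w\right)$)
$F{\left(t,A \right)} = 21$ ($F{\left(t,A \right)} = 5^{2} + 2 \left(-2\right) + 2 \cdot 5 - 10 = 25 - 4 + 10 - 10 = 21$)
$V = 10$ ($V = -2 - -12 = -2 + 12 = 10$)
$V 44 F{\left(6,-2 \right)} = 10 \cdot 44 \cdot 21 = 440 \cdot 21 = 9240$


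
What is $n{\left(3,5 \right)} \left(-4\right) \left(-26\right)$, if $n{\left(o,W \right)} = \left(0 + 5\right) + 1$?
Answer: $624$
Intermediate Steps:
$n{\left(o,W \right)} = 6$ ($n{\left(o,W \right)} = 5 + 1 = 6$)
$n{\left(3,5 \right)} \left(-4\right) \left(-26\right) = 6 \left(-4\right) \left(-26\right) = \left(-24\right) \left(-26\right) = 624$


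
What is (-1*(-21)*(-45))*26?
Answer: -24570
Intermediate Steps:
(-1*(-21)*(-45))*26 = (21*(-45))*26 = -945*26 = -24570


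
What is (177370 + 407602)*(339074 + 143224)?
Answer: 282130825656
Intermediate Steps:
(177370 + 407602)*(339074 + 143224) = 584972*482298 = 282130825656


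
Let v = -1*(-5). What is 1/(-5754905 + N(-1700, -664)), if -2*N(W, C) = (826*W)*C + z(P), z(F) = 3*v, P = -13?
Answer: -2/943898625 ≈ -2.1189e-9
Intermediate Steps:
v = 5
z(F) = 15 (z(F) = 3*5 = 15)
N(W, C) = -15/2 - 413*C*W (N(W, C) = -((826*W)*C + 15)/2 = -(826*C*W + 15)/2 = -(15 + 826*C*W)/2 = -15/2 - 413*C*W)
1/(-5754905 + N(-1700, -664)) = 1/(-5754905 + (-15/2 - 413*(-664)*(-1700))) = 1/(-5754905 + (-15/2 - 466194400)) = 1/(-5754905 - 932388815/2) = 1/(-943898625/2) = -2/943898625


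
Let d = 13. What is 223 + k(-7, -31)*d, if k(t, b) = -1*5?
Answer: 158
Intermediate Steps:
k(t, b) = -5
223 + k(-7, -31)*d = 223 - 5*13 = 223 - 65 = 158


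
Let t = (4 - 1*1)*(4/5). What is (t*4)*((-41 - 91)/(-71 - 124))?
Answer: 2112/325 ≈ 6.4985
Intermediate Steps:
t = 12/5 (t = (4 - 1)*(4*(1/5)) = 3*(4/5) = 12/5 ≈ 2.4000)
(t*4)*((-41 - 91)/(-71 - 124)) = ((12/5)*4)*((-41 - 91)/(-71 - 124)) = 48*(-132/(-195))/5 = 48*(-132*(-1/195))/5 = (48/5)*(44/65) = 2112/325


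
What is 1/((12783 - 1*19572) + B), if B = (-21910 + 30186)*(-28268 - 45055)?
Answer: -1/606827937 ≈ -1.6479e-9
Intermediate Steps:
B = -606821148 (B = 8276*(-73323) = -606821148)
1/((12783 - 1*19572) + B) = 1/((12783 - 1*19572) - 606821148) = 1/((12783 - 19572) - 606821148) = 1/(-6789 - 606821148) = 1/(-606827937) = -1/606827937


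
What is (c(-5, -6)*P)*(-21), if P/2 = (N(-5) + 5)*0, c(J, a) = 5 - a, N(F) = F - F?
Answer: 0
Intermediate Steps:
N(F) = 0
P = 0 (P = 2*((0 + 5)*0) = 2*(5*0) = 2*0 = 0)
(c(-5, -6)*P)*(-21) = ((5 - 1*(-6))*0)*(-21) = ((5 + 6)*0)*(-21) = (11*0)*(-21) = 0*(-21) = 0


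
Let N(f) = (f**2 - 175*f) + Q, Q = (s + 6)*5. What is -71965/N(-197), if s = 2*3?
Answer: -71965/73344 ≈ -0.98120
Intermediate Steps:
s = 6
Q = 60 (Q = (6 + 6)*5 = 12*5 = 60)
N(f) = 60 + f**2 - 175*f (N(f) = (f**2 - 175*f) + 60 = 60 + f**2 - 175*f)
-71965/N(-197) = -71965/(60 + (-197)**2 - 175*(-197)) = -71965/(60 + 38809 + 34475) = -71965/73344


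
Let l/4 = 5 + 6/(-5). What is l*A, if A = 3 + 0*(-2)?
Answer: 228/5 ≈ 45.600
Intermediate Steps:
A = 3 (A = 3 + 0 = 3)
l = 76/5 (l = 4*(5 + 6/(-5)) = 4*(5 + 6*(-⅕)) = 4*(5 - 6/5) = 4*(19/5) = 76/5 ≈ 15.200)
l*A = (76/5)*3 = 228/5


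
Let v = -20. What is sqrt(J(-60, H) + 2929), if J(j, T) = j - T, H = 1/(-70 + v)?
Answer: sqrt(2582110)/30 ≈ 53.563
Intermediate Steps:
H = -1/90 (H = 1/(-70 - 20) = 1/(-90) = -1/90 ≈ -0.011111)
sqrt(J(-60, H) + 2929) = sqrt((-60 - 1*(-1/90)) + 2929) = sqrt((-60 + 1/90) + 2929) = sqrt(-5399/90 + 2929) = sqrt(258211/90) = sqrt(2582110)/30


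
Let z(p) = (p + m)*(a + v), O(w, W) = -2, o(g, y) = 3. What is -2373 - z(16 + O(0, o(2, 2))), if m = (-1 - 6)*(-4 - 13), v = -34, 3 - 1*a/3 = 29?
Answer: 12523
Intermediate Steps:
a = -78 (a = 9 - 3*29 = 9 - 87 = -78)
m = 119 (m = -7*(-17) = 119)
z(p) = -13328 - 112*p (z(p) = (p + 119)*(-78 - 34) = (119 + p)*(-112) = -13328 - 112*p)
-2373 - z(16 + O(0, o(2, 2))) = -2373 - (-13328 - 112*(16 - 2)) = -2373 - (-13328 - 112*14) = -2373 - (-13328 - 1568) = -2373 - 1*(-14896) = -2373 + 14896 = 12523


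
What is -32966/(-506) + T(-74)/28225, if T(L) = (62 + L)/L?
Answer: 17213610493/264214225 ≈ 65.150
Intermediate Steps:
T(L) = (62 + L)/L
-32966/(-506) + T(-74)/28225 = -32966/(-506) + ((62 - 74)/(-74))/28225 = -32966*(-1/506) - 1/74*(-12)*(1/28225) = 16483/253 + (6/37)*(1/28225) = 16483/253 + 6/1044325 = 17213610493/264214225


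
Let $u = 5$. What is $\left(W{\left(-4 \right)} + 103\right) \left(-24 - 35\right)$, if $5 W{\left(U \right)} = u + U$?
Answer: $- \frac{30444}{5} \approx -6088.8$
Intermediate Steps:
$W{\left(U \right)} = 1 + \frac{U}{5}$ ($W{\left(U \right)} = \frac{5 + U}{5} = 1 + \frac{U}{5}$)
$\left(W{\left(-4 \right)} + 103\right) \left(-24 - 35\right) = \left(\left(1 + \frac{1}{5} \left(-4\right)\right) + 103\right) \left(-24 - 35\right) = \left(\left(1 - \frac{4}{5}\right) + 103\right) \left(-59\right) = \left(\frac{1}{5} + 103\right) \left(-59\right) = \frac{516}{5} \left(-59\right) = - \frac{30444}{5}$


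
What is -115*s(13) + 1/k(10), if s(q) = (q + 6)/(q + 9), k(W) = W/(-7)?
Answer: -5501/55 ≈ -100.02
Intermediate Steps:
k(W) = -W/7 (k(W) = W*(-⅐) = -W/7)
s(q) = (6 + q)/(9 + q)
-115*s(13) + 1/k(10) = -115*(6 + 13)/(9 + 13) + 1/(-⅐*10) = -115*19/22 + 1/(-10/7) = -115*19/22 - 7/10 = -2185/22 - 7/10 = -5501/55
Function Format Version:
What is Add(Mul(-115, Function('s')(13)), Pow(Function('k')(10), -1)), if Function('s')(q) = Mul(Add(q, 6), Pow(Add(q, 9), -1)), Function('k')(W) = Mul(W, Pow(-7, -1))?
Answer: Rational(-5501, 55) ≈ -100.02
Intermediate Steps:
Function('k')(W) = Mul(Rational(-1, 7), W) (Function('k')(W) = Mul(W, Rational(-1, 7)) = Mul(Rational(-1, 7), W))
Function('s')(q) = Mul(Pow(Add(9, q), -1), Add(6, q)) (Function('s')(q) = Mul(Add(6, q), Pow(Add(9, q), -1)) = Mul(Pow(Add(9, q), -1), Add(6, q)))
Add(Mul(-115, Function('s')(13)), Pow(Function('k')(10), -1)) = Add(Mul(-115, Mul(Pow(Add(9, 13), -1), Add(6, 13))), Pow(Mul(Rational(-1, 7), 10), -1)) = Add(Mul(-115, Mul(Pow(22, -1), 19)), Pow(Rational(-10, 7), -1)) = Add(Mul(-115, Mul(Rational(1, 22), 19)), Rational(-7, 10)) = Add(Mul(-115, Rational(19, 22)), Rational(-7, 10)) = Add(Rational(-2185, 22), Rational(-7, 10)) = Rational(-5501, 55)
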